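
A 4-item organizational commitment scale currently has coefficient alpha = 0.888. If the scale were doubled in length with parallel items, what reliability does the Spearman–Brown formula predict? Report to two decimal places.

Length factor m = 2
α' = m·α / (1 + (m−1)·α)
   = 2 × 0.888 / (1 + (2 − 1) × 0.888)
   = 1.7760 / 1.8880 = 0.94

predicted reliability = 0.94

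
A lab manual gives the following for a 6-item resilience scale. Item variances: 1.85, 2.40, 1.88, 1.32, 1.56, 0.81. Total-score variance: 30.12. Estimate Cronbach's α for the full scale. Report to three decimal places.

α = 0.809

Σσ²ᵢ = 1.85 + 2.40 + 1.88 + 1.32 + 1.56 + 0.81 = 9.82
α = (k/(k−1))·(1 − Σσ²ᵢ/total variance) = (6/5)·(1 − 9.82/30.12) = 0.809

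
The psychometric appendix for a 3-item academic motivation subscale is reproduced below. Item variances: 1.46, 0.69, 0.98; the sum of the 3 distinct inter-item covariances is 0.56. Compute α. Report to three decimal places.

α = 0.395

Σσ²ᵢ = 1.46 + 0.69 + 0.98 = 3.13
Sum of distinct covariances = 0.56
total variance = Σσ²ᵢ + 2·Σcov = 3.13 + 2 × 0.56 = 4.25
α = (3/2)·(1 − 3.13/4.25) = 0.395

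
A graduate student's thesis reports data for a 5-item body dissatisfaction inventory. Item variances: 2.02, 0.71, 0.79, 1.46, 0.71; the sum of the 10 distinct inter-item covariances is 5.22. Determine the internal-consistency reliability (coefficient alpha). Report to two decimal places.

sum of item variances = 2.02 + 0.71 + 0.79 + 1.46 + 0.71 = 5.69
Sum of distinct covariances = 5.22
Var(T) = sum of item variances + 2·Σcov = 5.69 + 2 × 5.22 = 16.13
α = (5/4)·(1 − 5.69/16.13) = 0.81

coefficient alpha = 0.81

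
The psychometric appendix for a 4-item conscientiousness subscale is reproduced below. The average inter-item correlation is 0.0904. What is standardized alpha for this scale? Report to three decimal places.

Standardized α = k·r̄ / (1 + (k−1)·r̄) = 4 × 0.0904 / (1 + 3 × 0.0904)
  = 0.3616 / 1.2712 = 0.284

α = 0.284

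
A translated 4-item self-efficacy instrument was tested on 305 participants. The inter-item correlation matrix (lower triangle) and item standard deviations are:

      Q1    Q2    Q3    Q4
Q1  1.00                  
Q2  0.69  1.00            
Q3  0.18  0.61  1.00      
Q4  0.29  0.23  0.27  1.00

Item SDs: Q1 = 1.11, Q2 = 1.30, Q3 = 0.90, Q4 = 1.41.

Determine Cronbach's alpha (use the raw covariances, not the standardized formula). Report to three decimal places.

α = 0.694

Σσ²ᵢ = 1.11² + 1.30² + 0.90² + 1.41² = 5.7202
Covariances σ_ij = r_ij · s_i · s_j:
  σ(Q1,Q2) = 0.69 × 1.11 × 1.30 = 0.9957
  σ(Q1,Q3) = 0.18 × 1.11 × 0.90 = 0.1798
  σ(Q1,Q4) = 0.29 × 1.11 × 1.41 = 0.4539
  σ(Q2,Q3) = 0.61 × 1.30 × 0.90 = 0.7137
  σ(Q2,Q4) = 0.23 × 1.30 × 1.41 = 0.4216
  σ(Q3,Q4) = 0.27 × 0.90 × 1.41 = 0.3426
σ²_T = Σσ²ᵢ + 2·Σσ_ij = 5.7202 + 2 × 3.1073 = 11.9348
α = (4/3)·(1 − 5.7202/11.9348) = 0.694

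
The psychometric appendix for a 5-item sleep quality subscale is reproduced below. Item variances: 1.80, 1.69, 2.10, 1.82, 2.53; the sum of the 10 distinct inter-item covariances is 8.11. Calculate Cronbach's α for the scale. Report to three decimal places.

ΣVar(i) = 1.80 + 1.69 + 2.10 + 1.82 + 2.53 = 9.94
Sum of distinct covariances = 8.11
σ²_T = ΣVar(i) + 2·Σcov = 9.94 + 2 × 8.11 = 26.16
α = (5/4)·(1 − 9.94/26.16) = 0.775

α = 0.775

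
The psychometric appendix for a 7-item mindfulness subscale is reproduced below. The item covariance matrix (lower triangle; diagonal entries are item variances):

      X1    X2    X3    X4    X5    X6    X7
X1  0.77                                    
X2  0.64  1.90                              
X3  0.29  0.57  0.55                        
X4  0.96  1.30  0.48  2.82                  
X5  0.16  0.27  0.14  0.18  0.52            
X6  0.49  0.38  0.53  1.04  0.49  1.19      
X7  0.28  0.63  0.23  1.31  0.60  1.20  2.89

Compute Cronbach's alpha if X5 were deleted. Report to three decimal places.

α = 0.805

Remaining items: X1, X2, X3, X4, X6, X7 (k = 6).
sum of item variances = 0.77 + 1.90 + 0.55 + 2.82 + 1.19 + 2.89 = 10.12
σ²_T = 10.12 + 2 × 10.33 = 30.78
α (item deleted) = (6/5)·(1 − 10.12/30.78) = 0.805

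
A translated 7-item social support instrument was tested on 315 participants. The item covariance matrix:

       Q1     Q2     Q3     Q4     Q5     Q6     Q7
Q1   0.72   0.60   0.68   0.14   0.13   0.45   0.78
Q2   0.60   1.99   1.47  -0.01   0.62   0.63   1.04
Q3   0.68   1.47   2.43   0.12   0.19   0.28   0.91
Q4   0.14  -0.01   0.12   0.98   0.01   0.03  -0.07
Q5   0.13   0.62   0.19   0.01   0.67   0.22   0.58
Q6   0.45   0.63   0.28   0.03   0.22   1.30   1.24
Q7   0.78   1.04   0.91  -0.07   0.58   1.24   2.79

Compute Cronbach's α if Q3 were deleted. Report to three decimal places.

Remaining items: Q1, Q2, Q4, Q5, Q6, Q7 (k = 6).
Σσ²ᵢ = 0.72 + 1.99 + 0.98 + 0.67 + 1.30 + 2.79 = 8.45
Var(T) = 8.45 + 2 × 6.39 = 21.23
α (item deleted) = (6/5)·(1 − 8.45/21.23) = 0.722

Cronbach's α = 0.722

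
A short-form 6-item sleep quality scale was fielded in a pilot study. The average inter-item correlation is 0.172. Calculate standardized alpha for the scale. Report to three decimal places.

Standardized α = k·r̄ / (1 + (k−1)·r̄) = 6 × 0.172 / (1 + 5 × 0.172)
  = 1.0320 / 1.8600 = 0.555

α = 0.555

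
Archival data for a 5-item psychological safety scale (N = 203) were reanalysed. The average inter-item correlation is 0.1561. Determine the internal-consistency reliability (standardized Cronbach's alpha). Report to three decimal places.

Standardized α = k·r̄ / (1 + (k−1)·r̄) = 5 × 0.1561 / (1 + 4 × 0.1561)
  = 0.7805 / 1.6244 = 0.480

standardized Cronbach's alpha = 0.480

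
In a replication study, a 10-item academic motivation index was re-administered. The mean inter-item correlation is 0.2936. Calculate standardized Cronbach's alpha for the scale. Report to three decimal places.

Standardized α = k·r̄ / (1 + (k−1)·r̄) = 10 × 0.2936 / (1 + 9 × 0.2936)
  = 2.9360 / 3.6424 = 0.806

standardized Cronbach's alpha = 0.806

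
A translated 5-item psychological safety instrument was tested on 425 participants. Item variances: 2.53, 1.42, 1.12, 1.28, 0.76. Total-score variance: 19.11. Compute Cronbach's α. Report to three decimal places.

Cronbach's α = 0.785

Σσ²ᵢ = 2.53 + 1.42 + 1.12 + 1.28 + 0.76 = 7.11
α = (k/(k−1))·(1 − Σσ²ᵢ/σ²_T) = (5/4)·(1 − 7.11/19.11) = 0.785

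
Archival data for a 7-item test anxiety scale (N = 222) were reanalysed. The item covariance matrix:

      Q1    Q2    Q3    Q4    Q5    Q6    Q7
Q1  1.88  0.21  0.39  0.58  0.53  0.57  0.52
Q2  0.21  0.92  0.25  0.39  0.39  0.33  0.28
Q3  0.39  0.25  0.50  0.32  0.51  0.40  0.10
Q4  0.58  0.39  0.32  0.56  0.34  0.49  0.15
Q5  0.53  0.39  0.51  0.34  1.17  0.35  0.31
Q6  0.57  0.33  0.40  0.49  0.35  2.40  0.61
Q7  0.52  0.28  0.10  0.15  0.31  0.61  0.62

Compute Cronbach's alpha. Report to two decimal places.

α = 0.78

ΣVar(i) = 1.88 + 0.92 + 0.50 + 0.56 + 1.17 + 2.40 + 0.62 = 8.05
Sum of the distinct covariances = 8.02
total variance = 8.05 + 2 × 8.02 = 24.09
α = (k/(k−1))·(1 − ΣVar(i)/total variance) = (7/6)·(1 − 8.05/24.09) = 0.78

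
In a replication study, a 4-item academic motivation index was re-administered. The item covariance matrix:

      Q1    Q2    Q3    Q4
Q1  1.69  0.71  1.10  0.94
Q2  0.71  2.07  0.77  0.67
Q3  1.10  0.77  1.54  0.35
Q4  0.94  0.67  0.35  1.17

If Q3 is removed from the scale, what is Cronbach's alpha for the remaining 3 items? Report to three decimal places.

Remaining items: Q1, Q2, Q4 (k = 3).
Σσᵢ² = 1.69 + 2.07 + 1.17 = 4.93
σ²_total = 4.93 + 2 × 2.32 = 9.57
α (item deleted) = (3/2)·(1 − 4.93/9.57) = 0.727

Cronbach's alpha = 0.727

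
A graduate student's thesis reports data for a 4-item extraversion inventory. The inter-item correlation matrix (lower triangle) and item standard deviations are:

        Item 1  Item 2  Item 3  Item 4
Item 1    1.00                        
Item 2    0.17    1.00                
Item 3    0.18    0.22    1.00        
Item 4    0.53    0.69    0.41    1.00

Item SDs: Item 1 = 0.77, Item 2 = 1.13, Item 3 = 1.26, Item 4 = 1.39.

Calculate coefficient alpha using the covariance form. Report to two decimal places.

Σσ²ᵢ = 0.77² + 1.13² + 1.26² + 1.39² = 5.3895
Covariances σ_ij = r_ij · s_i · s_j:
  σ(Item 1,Item 2) = 0.17 × 0.77 × 1.13 = 0.1479
  σ(Item 1,Item 3) = 0.18 × 0.77 × 1.26 = 0.1746
  σ(Item 1,Item 4) = 0.53 × 0.77 × 1.39 = 0.5673
  σ(Item 2,Item 3) = 0.22 × 1.13 × 1.26 = 0.3132
  σ(Item 2,Item 4) = 0.69 × 1.13 × 1.39 = 1.0838
  σ(Item 3,Item 4) = 0.41 × 1.26 × 1.39 = 0.7181
σ²_T = Σσ²ᵢ + 2·Σσ_ij = 5.3895 + 2 × 3.0049 = 11.3993
α = (4/3)·(1 − 5.3895/11.3993) = 0.70

coefficient alpha = 0.70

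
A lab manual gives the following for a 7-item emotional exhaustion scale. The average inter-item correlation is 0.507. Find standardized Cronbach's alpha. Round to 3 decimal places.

Standardized α = k·r̄ / (1 + (k−1)·r̄) = 7 × 0.507 / (1 + 6 × 0.507)
  = 3.5490 / 4.0420 = 0.878

standardized Cronbach's alpha = 0.878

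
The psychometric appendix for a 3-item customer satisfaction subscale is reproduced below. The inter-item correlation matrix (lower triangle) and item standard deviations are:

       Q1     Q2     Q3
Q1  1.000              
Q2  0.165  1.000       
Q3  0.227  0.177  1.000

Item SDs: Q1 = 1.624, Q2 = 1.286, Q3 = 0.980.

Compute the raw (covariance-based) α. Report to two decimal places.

Σσ²ᵢ = 1.624² + 1.286² + 0.980² = 5.2516
Covariances σ_ij = r_ij · s_i · s_j:
  σ(Q1,Q2) = 0.165 × 1.624 × 1.286 = 0.3446
  σ(Q1,Q3) = 0.227 × 1.624 × 0.980 = 0.3613
  σ(Q2,Q3) = 0.177 × 1.286 × 0.980 = 0.2231
σ²_T = Σσ²ᵢ + 2·Σσ_ij = 5.2516 + 2 × 0.9290 = 7.1096
α = (3/2)·(1 − 5.2516/7.1096) = 0.39

α = 0.39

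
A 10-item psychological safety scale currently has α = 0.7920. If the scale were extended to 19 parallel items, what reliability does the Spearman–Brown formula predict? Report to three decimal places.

Length factor m = 19/10 = 1.9000
α' = m·α / (1 + (m−1)·α)
   = 19/10 × 0.7920 / (1 + (19/10 − 1) × 0.7920)
   = 1.5048 / 1.7128 = 0.879

predicted reliability = 0.879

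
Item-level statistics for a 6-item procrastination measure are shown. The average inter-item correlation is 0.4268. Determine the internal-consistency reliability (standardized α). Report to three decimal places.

standardized α = 0.817

Standardized α = k·r̄ / (1 + (k−1)·r̄) = 6 × 0.4268 / (1 + 5 × 0.4268)
  = 2.5608 / 3.1340 = 0.817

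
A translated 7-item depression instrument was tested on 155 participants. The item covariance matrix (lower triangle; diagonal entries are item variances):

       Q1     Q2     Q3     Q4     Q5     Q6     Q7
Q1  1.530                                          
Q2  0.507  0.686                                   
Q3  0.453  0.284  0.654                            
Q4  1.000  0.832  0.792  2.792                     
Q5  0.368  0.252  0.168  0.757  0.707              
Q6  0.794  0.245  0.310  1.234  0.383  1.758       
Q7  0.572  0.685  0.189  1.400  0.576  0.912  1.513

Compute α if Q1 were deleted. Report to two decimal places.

α = 0.83

Remaining items: Q2, Q3, Q4, Q5, Q6, Q7 (k = 6).
ΣVar(i) = 0.686 + 0.654 + 2.792 + 0.707 + 1.758 + 1.513 = 8.110
σ²_total = 8.110 + 2 × 9.019 = 26.148
α (item deleted) = (6/5)·(1 − 8.110/26.148) = 0.83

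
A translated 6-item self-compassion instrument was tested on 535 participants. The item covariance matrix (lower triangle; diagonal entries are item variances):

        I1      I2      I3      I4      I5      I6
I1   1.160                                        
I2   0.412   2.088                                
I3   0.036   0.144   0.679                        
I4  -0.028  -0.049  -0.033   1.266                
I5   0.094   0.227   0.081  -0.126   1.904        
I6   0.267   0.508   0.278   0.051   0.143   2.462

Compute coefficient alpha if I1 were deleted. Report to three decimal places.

Remaining items: I2, I3, I4, I5, I6 (k = 5).
Σσᵢ² = 2.088 + 0.679 + 1.266 + 1.904 + 2.462 = 8.399
σ²_total = 8.399 + 2 × 1.224 = 10.847
α (item deleted) = (5/4)·(1 − 8.399/10.847) = 0.282

α = 0.282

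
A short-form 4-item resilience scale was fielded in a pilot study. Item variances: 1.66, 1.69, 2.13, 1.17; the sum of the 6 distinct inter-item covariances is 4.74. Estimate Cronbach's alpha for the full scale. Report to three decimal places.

Cronbach's alpha = 0.784

sum of item variances = 1.66 + 1.69 + 2.13 + 1.17 = 6.65
Sum of distinct covariances = 4.74
Var(T) = sum of item variances + 2·Σcov = 6.65 + 2 × 4.74 = 16.13
α = (4/3)·(1 − 6.65/16.13) = 0.784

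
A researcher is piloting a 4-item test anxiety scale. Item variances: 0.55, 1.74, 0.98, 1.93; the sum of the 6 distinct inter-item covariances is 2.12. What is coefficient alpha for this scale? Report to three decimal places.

coefficient alpha = 0.599

Σσᵢ² = 0.55 + 1.74 + 0.98 + 1.93 = 5.20
Sum of distinct covariances = 2.12
σ²_T = Σσᵢ² + 2·Σcov = 5.20 + 2 × 2.12 = 9.44
α = (4/3)·(1 − 5.20/9.44) = 0.599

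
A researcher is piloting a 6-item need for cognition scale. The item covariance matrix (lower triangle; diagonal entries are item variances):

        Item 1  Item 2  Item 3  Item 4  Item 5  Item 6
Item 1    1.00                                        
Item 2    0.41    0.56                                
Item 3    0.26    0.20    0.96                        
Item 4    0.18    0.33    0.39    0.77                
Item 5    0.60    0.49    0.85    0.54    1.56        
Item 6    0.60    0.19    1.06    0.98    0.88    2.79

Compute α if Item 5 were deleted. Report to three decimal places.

α = 0.753

Remaining items: Item 1, Item 2, Item 3, Item 4, Item 6 (k = 5).
Σσᵢ² = 1.00 + 0.56 + 0.96 + 0.77 + 2.79 = 6.08
Var(T) = 6.08 + 2 × 4.60 = 15.28
α (item deleted) = (5/4)·(1 − 6.08/15.28) = 0.753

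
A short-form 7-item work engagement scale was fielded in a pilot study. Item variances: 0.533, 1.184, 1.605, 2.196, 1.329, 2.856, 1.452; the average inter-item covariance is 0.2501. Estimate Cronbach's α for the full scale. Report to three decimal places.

sum of item variances = 0.533 + 1.184 + 1.605 + 2.196 + 1.329 + 2.856 + 1.452 = 11.155
Sum of the 21 distinct covariances = 21 × 0.2501 = 5.2521
total variance = sum of item variances + 2·Σcov = 11.155 + 2 × 5.2521 = 21.6592
α = (7/6)·(1 − 11.155/21.6592) = 0.566

Cronbach's α = 0.566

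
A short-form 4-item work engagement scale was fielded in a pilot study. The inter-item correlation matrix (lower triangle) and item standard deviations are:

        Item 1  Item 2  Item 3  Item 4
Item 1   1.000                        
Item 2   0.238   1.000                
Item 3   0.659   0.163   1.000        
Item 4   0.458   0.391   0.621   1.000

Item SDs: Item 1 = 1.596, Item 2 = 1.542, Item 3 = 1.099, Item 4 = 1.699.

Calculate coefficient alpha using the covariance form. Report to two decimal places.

Σσ²ᵢ = 1.596² + 1.542² + 1.099² + 1.699² = 9.0194
Covariances σ_ij = r_ij · s_i · s_j:
  σ(Item 1,Item 2) = 0.238 × 1.596 × 1.542 = 0.5857
  σ(Item 1,Item 3) = 0.659 × 1.596 × 1.099 = 1.1559
  σ(Item 1,Item 4) = 0.458 × 1.596 × 1.699 = 1.2419
  σ(Item 2,Item 3) = 0.163 × 1.542 × 1.099 = 0.2762
  σ(Item 2,Item 4) = 0.391 × 1.542 × 1.699 = 1.0244
  σ(Item 3,Item 4) = 0.621 × 1.099 × 1.699 = 1.1595
σ²_T = Σσ²ᵢ + 2·Σσ_ij = 9.0194 + 2 × 5.4436 = 19.9066
α = (4/3)·(1 − 9.0194/19.9066) = 0.73

α = 0.73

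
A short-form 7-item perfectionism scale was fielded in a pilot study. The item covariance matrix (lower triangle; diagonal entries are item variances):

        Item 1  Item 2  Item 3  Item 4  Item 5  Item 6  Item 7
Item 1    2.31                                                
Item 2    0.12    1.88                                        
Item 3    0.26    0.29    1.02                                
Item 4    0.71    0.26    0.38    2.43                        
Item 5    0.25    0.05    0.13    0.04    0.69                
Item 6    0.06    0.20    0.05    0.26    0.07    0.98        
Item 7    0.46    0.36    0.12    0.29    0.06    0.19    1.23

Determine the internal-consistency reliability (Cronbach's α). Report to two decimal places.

Cronbach's α = 0.54

Σσ²ᵢ = 2.31 + 1.88 + 1.02 + 2.43 + 0.69 + 0.98 + 1.23 = 10.54
Sum of off-diagonal covariances = 4.61
total variance = 10.54 + 2 × 4.61 = 19.76
α = (k/(k−1))·(1 − Σσ²ᵢ/total variance) = (7/6)·(1 − 10.54/19.76) = 0.54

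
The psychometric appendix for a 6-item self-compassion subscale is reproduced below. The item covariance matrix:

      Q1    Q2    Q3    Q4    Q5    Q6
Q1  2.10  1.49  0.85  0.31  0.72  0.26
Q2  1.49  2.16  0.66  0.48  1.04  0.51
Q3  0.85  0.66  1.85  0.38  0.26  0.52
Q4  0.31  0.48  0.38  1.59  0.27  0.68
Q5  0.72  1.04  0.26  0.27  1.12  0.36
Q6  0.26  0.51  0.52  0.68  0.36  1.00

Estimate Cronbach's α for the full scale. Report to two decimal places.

sum of item variances = 2.10 + 2.16 + 1.85 + 1.59 + 1.12 + 1.00 = 9.82
Σ_{i<j} σ_ij = 8.79
σ²_total = 9.82 + 2 × 8.79 = 27.40
α = (k/(k−1))·(1 − sum of item variances/σ²_total) = (6/5)·(1 − 9.82/27.40) = 0.77

α = 0.77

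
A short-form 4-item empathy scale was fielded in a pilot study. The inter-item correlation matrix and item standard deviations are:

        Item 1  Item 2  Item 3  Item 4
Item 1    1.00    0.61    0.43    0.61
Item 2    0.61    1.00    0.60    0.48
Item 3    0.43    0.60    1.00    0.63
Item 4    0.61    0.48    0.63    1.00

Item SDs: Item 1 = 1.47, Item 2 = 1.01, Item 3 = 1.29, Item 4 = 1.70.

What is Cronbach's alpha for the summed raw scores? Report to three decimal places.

α = 0.823

Σσ²ᵢ = 1.47² + 1.01² + 1.29² + 1.70² = 7.7351
Covariances σ_ij = r_ij · s_i · s_j:
  σ(Item 1,Item 2) = 0.61 × 1.47 × 1.01 = 0.9057
  σ(Item 1,Item 3) = 0.43 × 1.47 × 1.29 = 0.8154
  σ(Item 1,Item 4) = 0.61 × 1.47 × 1.70 = 1.5244
  σ(Item 2,Item 3) = 0.60 × 1.01 × 1.29 = 0.7817
  σ(Item 2,Item 4) = 0.48 × 1.01 × 1.70 = 0.8242
  σ(Item 3,Item 4) = 0.63 × 1.29 × 1.70 = 1.3816
σ²_T = Σσ²ᵢ + 2·Σσ_ij = 7.7351 + 2 × 6.2330 = 20.2011
α = (4/3)·(1 − 7.7351/20.2011) = 0.823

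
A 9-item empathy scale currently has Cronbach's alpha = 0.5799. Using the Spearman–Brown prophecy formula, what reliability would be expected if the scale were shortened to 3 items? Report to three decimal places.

predicted reliability = 0.315

Length factor m = 3/9 = 0.3333
α' = m·α / (1 − (1−m)·α)
   = 3/9 × 0.5799 / (1 − (1 − 3/9) × 0.5799)
   = 0.1933 / 0.6134 = 0.315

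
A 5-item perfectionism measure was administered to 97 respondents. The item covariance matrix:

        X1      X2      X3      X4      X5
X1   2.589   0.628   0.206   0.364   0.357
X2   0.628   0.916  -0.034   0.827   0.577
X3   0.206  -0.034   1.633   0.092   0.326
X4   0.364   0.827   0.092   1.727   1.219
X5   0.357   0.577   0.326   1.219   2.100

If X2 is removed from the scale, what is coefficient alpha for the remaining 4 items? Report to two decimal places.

α = 0.52

Remaining items: X1, X3, X4, X5 (k = 4).
sum of item variances = 2.589 + 1.633 + 1.727 + 2.100 = 8.049
Var(T) = 8.049 + 2 × 2.564 = 13.177
α (item deleted) = (4/3)·(1 − 8.049/13.177) = 0.52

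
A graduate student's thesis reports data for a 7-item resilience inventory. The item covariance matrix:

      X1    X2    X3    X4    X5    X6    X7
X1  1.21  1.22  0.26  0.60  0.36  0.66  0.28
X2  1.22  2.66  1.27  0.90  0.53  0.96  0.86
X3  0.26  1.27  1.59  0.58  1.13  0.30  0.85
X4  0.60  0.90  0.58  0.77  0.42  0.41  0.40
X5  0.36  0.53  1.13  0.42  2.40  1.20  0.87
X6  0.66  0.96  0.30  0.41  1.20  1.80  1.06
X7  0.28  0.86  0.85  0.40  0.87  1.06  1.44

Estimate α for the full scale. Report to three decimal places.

α = 0.838

ΣVar(i) = 1.21 + 2.66 + 1.59 + 0.77 + 2.40 + 1.80 + 1.44 = 11.87
Σ_{i<j} σ_ij = 15.12
σ²_T = 11.87 + 2 × 15.12 = 42.11
α = (k/(k−1))·(1 − ΣVar(i)/σ²_T) = (7/6)·(1 − 11.87/42.11) = 0.838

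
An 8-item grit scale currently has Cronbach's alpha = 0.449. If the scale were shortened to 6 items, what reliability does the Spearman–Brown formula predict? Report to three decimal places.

Length factor m = 6/8 = 0.7500
α' = m·α / (1 − (1−m)·α)
   = 6/8 × 0.449 / (1 − (1 − 6/8) × 0.449)
   = 0.3367 / 0.8878 = 0.379

predicted reliability = 0.379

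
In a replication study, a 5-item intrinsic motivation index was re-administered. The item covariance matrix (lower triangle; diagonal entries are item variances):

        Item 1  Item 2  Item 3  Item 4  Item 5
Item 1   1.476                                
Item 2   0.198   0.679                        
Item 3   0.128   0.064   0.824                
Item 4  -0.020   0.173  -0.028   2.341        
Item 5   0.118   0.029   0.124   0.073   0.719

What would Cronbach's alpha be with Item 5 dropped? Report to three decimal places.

Remaining items: Item 1, Item 2, Item 3, Item 4 (k = 4).
sum of item variances = 1.476 + 0.679 + 0.824 + 2.341 = 5.320
Var(T) = 5.320 + 2 × 0.515 = 6.350
α (item deleted) = (4/3)·(1 − 5.320/6.350) = 0.216

α = 0.216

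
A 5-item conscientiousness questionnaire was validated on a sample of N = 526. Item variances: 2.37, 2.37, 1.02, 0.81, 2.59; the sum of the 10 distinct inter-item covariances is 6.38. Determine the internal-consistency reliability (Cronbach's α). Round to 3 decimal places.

α = 0.728

sum of item variances = 2.37 + 2.37 + 1.02 + 0.81 + 2.59 = 9.16
Sum of distinct covariances = 6.38
Var(T) = sum of item variances + 2·Σcov = 9.16 + 2 × 6.38 = 21.92
α = (5/4)·(1 − 9.16/21.92) = 0.728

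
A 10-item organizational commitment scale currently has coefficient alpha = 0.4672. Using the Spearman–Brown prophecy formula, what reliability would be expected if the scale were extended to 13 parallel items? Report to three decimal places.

Length factor m = 13/10 = 1.3000
α' = m·α / (1 + (m−1)·α)
   = 13/10 × 0.4672 / (1 + (13/10 − 1) × 0.4672)
   = 0.6074 / 1.1402 = 0.533

predicted reliability = 0.533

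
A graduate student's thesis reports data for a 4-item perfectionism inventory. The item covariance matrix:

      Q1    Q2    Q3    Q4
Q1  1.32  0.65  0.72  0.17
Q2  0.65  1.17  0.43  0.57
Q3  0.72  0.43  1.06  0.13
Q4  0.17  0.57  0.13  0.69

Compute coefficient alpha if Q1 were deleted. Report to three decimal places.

Remaining items: Q2, Q3, Q4 (k = 3).
Σσᵢ² = 1.17 + 1.06 + 0.69 = 2.92
total variance = 2.92 + 2 × 1.13 = 5.18
α (item deleted) = (3/2)·(1 − 2.92/5.18) = 0.654

α = 0.654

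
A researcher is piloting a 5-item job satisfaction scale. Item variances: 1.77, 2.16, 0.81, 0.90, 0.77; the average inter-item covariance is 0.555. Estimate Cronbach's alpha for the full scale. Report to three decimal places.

α = 0.792

ΣVar(i) = 1.77 + 2.16 + 0.81 + 0.90 + 0.77 = 6.41
Sum of the 10 distinct covariances = 10 × 0.555 = 5.550
Var(T) = ΣVar(i) + 2·Σcov = 6.41 + 2 × 5.550 = 17.510
α = (5/4)·(1 − 6.41/17.510) = 0.792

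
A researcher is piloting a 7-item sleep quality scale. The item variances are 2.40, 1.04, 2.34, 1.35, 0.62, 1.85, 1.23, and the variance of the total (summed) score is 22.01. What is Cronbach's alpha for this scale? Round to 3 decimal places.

α = 0.593

Σσᵢ² = 2.40 + 1.04 + 2.34 + 1.35 + 0.62 + 1.85 + 1.23 = 10.83
α = (k/(k−1))·(1 − Σσᵢ²/σ²_total) = (7/6)·(1 − 10.83/22.01) = 0.593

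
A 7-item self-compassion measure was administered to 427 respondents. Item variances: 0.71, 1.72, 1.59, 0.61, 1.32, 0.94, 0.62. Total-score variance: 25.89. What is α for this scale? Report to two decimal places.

α = 0.83

Σσ²ᵢ = 0.71 + 1.72 + 1.59 + 0.61 + 1.32 + 0.94 + 0.62 = 7.51
α = (k/(k−1))·(1 − Σσ²ᵢ/Var(T)) = (7/6)·(1 − 7.51/25.89) = 0.83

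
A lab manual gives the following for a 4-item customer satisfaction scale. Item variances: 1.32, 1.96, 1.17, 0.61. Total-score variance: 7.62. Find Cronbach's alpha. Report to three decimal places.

Cronbach's alpha = 0.448

ΣVar(i) = 1.32 + 1.96 + 1.17 + 0.61 = 5.06
α = (k/(k−1))·(1 − ΣVar(i)/total variance) = (4/3)·(1 − 5.06/7.62) = 0.448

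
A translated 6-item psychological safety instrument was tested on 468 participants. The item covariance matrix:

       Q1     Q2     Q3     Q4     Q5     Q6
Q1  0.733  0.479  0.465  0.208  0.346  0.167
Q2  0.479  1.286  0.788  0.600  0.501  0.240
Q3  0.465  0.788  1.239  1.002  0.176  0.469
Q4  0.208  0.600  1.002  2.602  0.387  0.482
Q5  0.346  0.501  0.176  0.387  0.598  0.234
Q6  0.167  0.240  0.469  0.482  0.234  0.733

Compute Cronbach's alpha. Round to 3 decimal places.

α = 0.774

ΣVar(i) = 0.733 + 1.286 + 1.239 + 2.602 + 0.598 + 0.733 = 7.191
Σ_{i<j} σ_ij = 6.544
σ²_T = 7.191 + 2 × 6.544 = 20.279
α = (k/(k−1))·(1 − ΣVar(i)/σ²_T) = (6/5)·(1 − 7.191/20.279) = 0.774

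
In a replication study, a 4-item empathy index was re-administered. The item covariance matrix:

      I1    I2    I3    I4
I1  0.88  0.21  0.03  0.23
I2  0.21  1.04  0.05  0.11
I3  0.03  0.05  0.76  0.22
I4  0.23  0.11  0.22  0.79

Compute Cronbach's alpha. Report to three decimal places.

α = 0.438

Σσ²ᵢ = 0.88 + 1.04 + 0.76 + 0.79 = 3.47
Sum of off-diagonal covariances = 0.85
σ²_total = 3.47 + 2 × 0.85 = 5.17
α = (k/(k−1))·(1 − Σσ²ᵢ/σ²_total) = (4/3)·(1 − 3.47/5.17) = 0.438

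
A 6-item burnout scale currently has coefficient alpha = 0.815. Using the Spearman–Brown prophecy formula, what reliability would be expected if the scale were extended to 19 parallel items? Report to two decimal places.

Length factor m = 19/6 = 3.1667
α' = m·α / (1 + (m−1)·α)
   = 19/6 × 0.815 / (1 + (19/6 − 1) × 0.815)
   = 2.5808 / 2.7658 = 0.93

predicted reliability = 0.93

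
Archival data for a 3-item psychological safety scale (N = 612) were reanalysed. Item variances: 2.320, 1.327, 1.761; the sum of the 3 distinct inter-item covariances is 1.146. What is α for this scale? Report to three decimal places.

Σσᵢ² = 2.320 + 1.327 + 1.761 = 5.408
Sum of distinct covariances = 1.146
total variance = Σσᵢ² + 2·Σcov = 5.408 + 2 × 1.146 = 7.700
α = (3/2)·(1 − 5.408/7.700) = 0.446

α = 0.446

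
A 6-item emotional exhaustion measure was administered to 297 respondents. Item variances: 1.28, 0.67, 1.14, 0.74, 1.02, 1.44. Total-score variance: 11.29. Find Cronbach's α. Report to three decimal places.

Cronbach's α = 0.531

Σσᵢ² = 1.28 + 0.67 + 1.14 + 0.74 + 1.02 + 1.44 = 6.29
α = (k/(k−1))·(1 − Σσᵢ²/σ²_T) = (6/5)·(1 − 6.29/11.29) = 0.531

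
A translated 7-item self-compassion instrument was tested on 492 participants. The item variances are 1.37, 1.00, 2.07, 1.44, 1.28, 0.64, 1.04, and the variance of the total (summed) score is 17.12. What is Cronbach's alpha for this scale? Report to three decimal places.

Σσ²ᵢ = 1.37 + 1.00 + 2.07 + 1.44 + 1.28 + 0.64 + 1.04 = 8.84
α = (k/(k−1))·(1 − Σσ²ᵢ/σ²_total) = (7/6)·(1 − 8.84/17.12) = 0.564

Cronbach's alpha = 0.564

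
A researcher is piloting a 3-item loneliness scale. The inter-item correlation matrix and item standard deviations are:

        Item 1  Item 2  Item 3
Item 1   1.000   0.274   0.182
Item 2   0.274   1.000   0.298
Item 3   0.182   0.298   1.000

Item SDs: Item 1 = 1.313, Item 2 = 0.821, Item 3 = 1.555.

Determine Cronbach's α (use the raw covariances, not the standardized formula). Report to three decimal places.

Σσ²ᵢ = 1.313² + 0.821² + 1.555² = 4.8160
Covariances σ_ij = r_ij · s_i · s_j:
  σ(Item 1,Item 2) = 0.274 × 1.313 × 0.821 = 0.2954
  σ(Item 1,Item 3) = 0.182 × 1.313 × 1.555 = 0.3716
  σ(Item 2,Item 3) = 0.298 × 0.821 × 1.555 = 0.3804
σ²_T = Σσ²ᵢ + 2·Σσ_ij = 4.8160 + 2 × 1.0474 = 6.9108
α = (3/2)·(1 − 4.8160/6.9108) = 0.455

Cronbach's α = 0.455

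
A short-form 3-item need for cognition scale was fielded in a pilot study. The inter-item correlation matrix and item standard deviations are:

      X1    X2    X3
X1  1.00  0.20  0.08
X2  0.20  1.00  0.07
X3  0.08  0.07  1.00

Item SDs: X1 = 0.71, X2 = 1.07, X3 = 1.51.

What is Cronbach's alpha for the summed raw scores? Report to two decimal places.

α = 0.23

Σσ²ᵢ = 0.71² + 1.07² + 1.51² = 3.9291
Covariances σ_ij = r_ij · s_i · s_j:
  σ(X1,X2) = 0.20 × 0.71 × 1.07 = 0.1519
  σ(X1,X3) = 0.08 × 0.71 × 1.51 = 0.0858
  σ(X2,X3) = 0.07 × 1.07 × 1.51 = 0.1131
σ²_T = Σσ²ᵢ + 2·Σσ_ij = 3.9291 + 2 × 0.3508 = 4.6307
α = (3/2)·(1 − 3.9291/4.6307) = 0.23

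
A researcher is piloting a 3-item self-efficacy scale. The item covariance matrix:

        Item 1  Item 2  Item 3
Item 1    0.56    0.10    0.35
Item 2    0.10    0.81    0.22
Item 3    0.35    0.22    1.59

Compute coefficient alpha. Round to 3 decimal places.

Σσ²ᵢ = 0.56 + 0.81 + 1.59 = 2.96
Σ_{i<j} σ_ij = 0.67
total variance = 2.96 + 2 × 0.67 = 4.30
α = (k/(k−1))·(1 − Σσ²ᵢ/total variance) = (3/2)·(1 − 2.96/4.30) = 0.467

α = 0.467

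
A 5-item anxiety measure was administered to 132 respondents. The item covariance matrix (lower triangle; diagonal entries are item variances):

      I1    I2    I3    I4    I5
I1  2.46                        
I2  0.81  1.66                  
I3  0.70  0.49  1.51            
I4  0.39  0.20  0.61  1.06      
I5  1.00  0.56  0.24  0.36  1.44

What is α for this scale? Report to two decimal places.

α = 0.71

sum of item variances = 2.46 + 1.66 + 1.51 + 1.06 + 1.44 = 8.13
Sum of the distinct covariances = 5.36
σ²_total = 8.13 + 2 × 5.36 = 18.85
α = (k/(k−1))·(1 − sum of item variances/σ²_total) = (5/4)·(1 − 8.13/18.85) = 0.71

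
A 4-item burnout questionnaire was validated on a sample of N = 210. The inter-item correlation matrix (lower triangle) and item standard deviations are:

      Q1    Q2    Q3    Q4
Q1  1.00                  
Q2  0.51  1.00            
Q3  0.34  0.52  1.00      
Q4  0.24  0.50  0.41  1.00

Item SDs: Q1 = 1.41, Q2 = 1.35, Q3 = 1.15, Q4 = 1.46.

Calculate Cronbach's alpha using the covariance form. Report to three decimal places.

Σσ²ᵢ = 1.41² + 1.35² + 1.15² + 1.46² = 7.2647
Covariances σ_ij = r_ij · s_i · s_j:
  σ(Q1,Q2) = 0.51 × 1.41 × 1.35 = 0.9708
  σ(Q1,Q3) = 0.34 × 1.41 × 1.15 = 0.5513
  σ(Q1,Q4) = 0.24 × 1.41 × 1.46 = 0.4941
  σ(Q2,Q3) = 0.52 × 1.35 × 1.15 = 0.8073
  σ(Q2,Q4) = 0.50 × 1.35 × 1.46 = 0.9855
  σ(Q3,Q4) = 0.41 × 1.15 × 1.46 = 0.6884
σ²_T = Σσ²ᵢ + 2·Σσ_ij = 7.2647 + 2 × 4.4974 = 16.2595
α = (4/3)·(1 − 7.2647/16.2595) = 0.738

α = 0.738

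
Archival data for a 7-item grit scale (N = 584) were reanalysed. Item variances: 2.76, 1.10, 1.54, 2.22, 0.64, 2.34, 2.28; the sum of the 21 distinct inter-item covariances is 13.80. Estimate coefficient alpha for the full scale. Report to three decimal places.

sum of item variances = 2.76 + 1.10 + 1.54 + 2.22 + 0.64 + 2.34 + 2.28 = 12.88
Sum of distinct covariances = 13.80
Var(T) = sum of item variances + 2·Σcov = 12.88 + 2 × 13.80 = 40.48
α = (7/6)·(1 − 12.88/40.48) = 0.795

coefficient alpha = 0.795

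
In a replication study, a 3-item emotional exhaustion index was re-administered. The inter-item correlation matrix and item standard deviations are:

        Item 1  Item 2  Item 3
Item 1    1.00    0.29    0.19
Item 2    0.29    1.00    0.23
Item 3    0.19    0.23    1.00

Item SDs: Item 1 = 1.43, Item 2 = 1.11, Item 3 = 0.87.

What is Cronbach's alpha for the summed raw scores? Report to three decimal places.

α = 0.469

Σσ²ᵢ = 1.43² + 1.11² + 0.87² = 4.0339
Covariances σ_ij = r_ij · s_i · s_j:
  σ(Item 1,Item 2) = 0.29 × 1.43 × 1.11 = 0.4603
  σ(Item 1,Item 3) = 0.19 × 1.43 × 0.87 = 0.2364
  σ(Item 2,Item 3) = 0.23 × 1.11 × 0.87 = 0.2221
σ²_T = Σσ²ᵢ + 2·Σσ_ij = 4.0339 + 2 × 0.9188 = 5.8715
α = (3/2)·(1 − 4.0339/5.8715) = 0.469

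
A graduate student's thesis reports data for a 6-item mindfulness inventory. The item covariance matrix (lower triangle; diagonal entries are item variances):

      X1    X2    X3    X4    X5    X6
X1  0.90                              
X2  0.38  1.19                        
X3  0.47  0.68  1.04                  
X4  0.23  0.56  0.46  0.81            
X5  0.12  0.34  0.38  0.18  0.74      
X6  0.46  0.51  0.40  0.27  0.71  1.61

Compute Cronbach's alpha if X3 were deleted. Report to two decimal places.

α = 0.74

Remaining items: X1, X2, X4, X5, X6 (k = 5).
ΣVar(i) = 0.90 + 1.19 + 0.81 + 0.74 + 1.61 = 5.25
total variance = 5.25 + 2 × 3.76 = 12.77
α (item deleted) = (5/4)·(1 − 5.25/12.77) = 0.74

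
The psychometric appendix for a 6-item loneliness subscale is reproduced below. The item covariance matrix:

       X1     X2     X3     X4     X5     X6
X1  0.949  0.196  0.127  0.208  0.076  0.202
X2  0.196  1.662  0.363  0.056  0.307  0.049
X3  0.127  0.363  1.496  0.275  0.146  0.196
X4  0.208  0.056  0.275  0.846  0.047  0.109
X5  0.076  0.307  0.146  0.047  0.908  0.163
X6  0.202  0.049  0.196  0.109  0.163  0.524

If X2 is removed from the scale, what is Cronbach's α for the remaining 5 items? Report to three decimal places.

Remaining items: X1, X3, X4, X5, X6 (k = 5).
Σσ²ᵢ = 0.949 + 1.496 + 0.846 + 0.908 + 0.524 = 4.723
σ²_T = 4.723 + 2 × 1.549 = 7.821
α (item deleted) = (5/4)·(1 − 4.723/7.821) = 0.495

α = 0.495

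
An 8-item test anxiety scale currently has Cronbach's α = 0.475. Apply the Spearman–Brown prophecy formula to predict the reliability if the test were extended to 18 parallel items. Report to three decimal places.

Length factor m = 18/8 = 2.2500
α' = m·α / (1 + (m−1)·α)
   = 18/8 × 0.475 / (1 + (18/8 − 1) × 0.475)
   = 1.0687 / 1.5938 = 0.671

predicted reliability = 0.671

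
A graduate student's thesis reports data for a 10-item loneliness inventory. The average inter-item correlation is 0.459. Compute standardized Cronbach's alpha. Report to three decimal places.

α = 0.895

Standardized α = k·r̄ / (1 + (k−1)·r̄) = 10 × 0.459 / (1 + 9 × 0.459)
  = 4.5900 / 5.1310 = 0.895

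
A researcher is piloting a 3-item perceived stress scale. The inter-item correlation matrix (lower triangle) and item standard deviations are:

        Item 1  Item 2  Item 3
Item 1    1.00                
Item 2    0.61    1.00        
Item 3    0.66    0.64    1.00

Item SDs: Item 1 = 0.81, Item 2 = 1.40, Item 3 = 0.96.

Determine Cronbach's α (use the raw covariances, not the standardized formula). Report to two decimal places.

Cronbach's α = 0.81

Σσ²ᵢ = 0.81² + 1.40² + 0.96² = 3.5377
Covariances σ_ij = r_ij · s_i · s_j:
  σ(Item 1,Item 2) = 0.61 × 0.81 × 1.40 = 0.6917
  σ(Item 1,Item 3) = 0.66 × 0.81 × 0.96 = 0.5132
  σ(Item 2,Item 3) = 0.64 × 1.40 × 0.96 = 0.8602
σ²_T = Σσ²ᵢ + 2·Σσ_ij = 3.5377 + 2 × 2.0651 = 7.6679
α = (3/2)·(1 − 3.5377/7.6679) = 0.81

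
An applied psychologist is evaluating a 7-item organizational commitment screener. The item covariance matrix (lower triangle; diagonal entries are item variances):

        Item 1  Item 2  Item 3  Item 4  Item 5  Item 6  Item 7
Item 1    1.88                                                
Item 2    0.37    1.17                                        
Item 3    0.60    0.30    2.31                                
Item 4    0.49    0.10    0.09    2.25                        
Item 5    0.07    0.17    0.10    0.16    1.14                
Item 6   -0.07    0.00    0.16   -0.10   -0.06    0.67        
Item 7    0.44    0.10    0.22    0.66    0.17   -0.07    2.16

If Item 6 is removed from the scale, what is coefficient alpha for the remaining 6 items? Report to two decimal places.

coefficient alpha = 0.51

Remaining items: Item 1, Item 2, Item 3, Item 4, Item 5, Item 7 (k = 6).
Σσᵢ² = 1.88 + 1.17 + 2.31 + 2.25 + 1.14 + 2.16 = 10.91
σ²_total = 10.91 + 2 × 4.04 = 18.99
α (item deleted) = (6/5)·(1 − 10.91/18.99) = 0.51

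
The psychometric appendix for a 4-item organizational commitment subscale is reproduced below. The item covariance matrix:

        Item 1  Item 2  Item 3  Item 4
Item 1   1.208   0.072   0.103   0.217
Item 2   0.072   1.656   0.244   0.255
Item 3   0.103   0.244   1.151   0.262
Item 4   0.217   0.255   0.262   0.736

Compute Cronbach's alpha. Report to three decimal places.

sum of item variances = 1.208 + 1.656 + 1.151 + 0.736 = 4.751
Sum of the distinct covariances = 1.153
σ²_total = 4.751 + 2 × 1.153 = 7.057
α = (k/(k−1))·(1 − sum of item variances/σ²_total) = (4/3)·(1 − 4.751/7.057) = 0.436

α = 0.436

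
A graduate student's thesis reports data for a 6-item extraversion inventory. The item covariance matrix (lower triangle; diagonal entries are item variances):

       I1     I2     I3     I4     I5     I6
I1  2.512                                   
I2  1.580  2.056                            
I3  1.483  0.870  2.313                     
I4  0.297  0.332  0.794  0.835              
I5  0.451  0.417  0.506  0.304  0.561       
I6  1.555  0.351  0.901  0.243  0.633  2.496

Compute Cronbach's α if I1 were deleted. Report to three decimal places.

Cronbach's α = 0.705

Remaining items: I2, I3, I4, I5, I6 (k = 5).
Σσᵢ² = 2.056 + 2.313 + 0.835 + 0.561 + 2.496 = 8.261
σ²_T = 8.261 + 2 × 5.351 = 18.963
α (item deleted) = (5/4)·(1 − 8.261/18.963) = 0.705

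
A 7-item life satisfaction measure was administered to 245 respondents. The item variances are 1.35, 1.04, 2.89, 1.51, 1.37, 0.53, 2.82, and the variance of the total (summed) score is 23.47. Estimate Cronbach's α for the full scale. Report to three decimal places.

α = 0.595

Σσ²ᵢ = 1.35 + 1.04 + 2.89 + 1.51 + 1.37 + 0.53 + 2.82 = 11.51
α = (k/(k−1))·(1 − Σσ²ᵢ/Var(T)) = (7/6)·(1 − 11.51/23.47) = 0.595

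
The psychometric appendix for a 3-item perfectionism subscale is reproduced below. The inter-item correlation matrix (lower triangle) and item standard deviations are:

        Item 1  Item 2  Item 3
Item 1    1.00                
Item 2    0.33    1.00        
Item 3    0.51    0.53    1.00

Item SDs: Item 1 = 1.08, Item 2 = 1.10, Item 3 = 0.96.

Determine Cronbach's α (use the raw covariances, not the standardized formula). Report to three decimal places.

Σσ²ᵢ = 1.08² + 1.10² + 0.96² = 3.2980
Covariances σ_ij = r_ij · s_i · s_j:
  σ(Item 1,Item 2) = 0.33 × 1.08 × 1.10 = 0.3920
  σ(Item 1,Item 3) = 0.51 × 1.08 × 0.96 = 0.5288
  σ(Item 2,Item 3) = 0.53 × 1.10 × 0.96 = 0.5597
σ²_T = Σσ²ᵢ + 2·Σσ_ij = 3.2980 + 2 × 1.4805 = 6.2590
α = (3/2)·(1 − 3.2980/6.2590) = 0.710

α = 0.710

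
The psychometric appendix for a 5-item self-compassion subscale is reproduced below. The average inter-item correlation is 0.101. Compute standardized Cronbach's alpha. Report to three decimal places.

Standardized α = k·r̄ / (1 + (k−1)·r̄) = 5 × 0.101 / (1 + 4 × 0.101)
  = 0.5050 / 1.4040 = 0.360

standardized Cronbach's alpha = 0.360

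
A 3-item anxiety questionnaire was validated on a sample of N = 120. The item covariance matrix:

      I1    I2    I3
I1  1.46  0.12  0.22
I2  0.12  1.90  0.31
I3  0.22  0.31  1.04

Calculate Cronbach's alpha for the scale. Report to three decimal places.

Σσᵢ² = 1.46 + 1.90 + 1.04 = 4.40
Σ_{i<j} σ_ij = 0.65
Var(T) = 4.40 + 2 × 0.65 = 5.70
α = (k/(k−1))·(1 − Σσᵢ²/Var(T)) = (3/2)·(1 − 4.40/5.70) = 0.342

Cronbach's alpha = 0.342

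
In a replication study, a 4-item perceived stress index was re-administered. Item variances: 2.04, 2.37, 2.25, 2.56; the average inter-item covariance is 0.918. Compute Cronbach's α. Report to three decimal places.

α = 0.726

sum of item variances = 2.04 + 2.37 + 2.25 + 2.56 = 9.22
Sum of the 6 distinct covariances = 6 × 0.918 = 5.508
σ²_T = sum of item variances + 2·Σcov = 9.22 + 2 × 5.508 = 20.236
α = (4/3)·(1 − 9.22/20.236) = 0.726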